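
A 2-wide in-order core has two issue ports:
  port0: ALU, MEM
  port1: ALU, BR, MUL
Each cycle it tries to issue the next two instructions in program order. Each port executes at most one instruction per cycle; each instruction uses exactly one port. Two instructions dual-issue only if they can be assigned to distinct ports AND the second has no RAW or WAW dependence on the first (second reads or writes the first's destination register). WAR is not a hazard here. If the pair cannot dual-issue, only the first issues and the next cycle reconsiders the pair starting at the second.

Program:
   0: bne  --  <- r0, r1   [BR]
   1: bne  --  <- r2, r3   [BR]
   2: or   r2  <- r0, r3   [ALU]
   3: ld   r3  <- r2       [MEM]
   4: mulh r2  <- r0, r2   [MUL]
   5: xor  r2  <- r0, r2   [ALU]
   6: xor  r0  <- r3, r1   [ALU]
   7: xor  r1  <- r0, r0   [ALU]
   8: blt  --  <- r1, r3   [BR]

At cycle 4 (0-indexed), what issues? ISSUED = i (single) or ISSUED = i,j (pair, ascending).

#0 head=0: bne i0 no-port BR/BR
#1 head=1: bne/or i1,i2 dual
#2 head=3: ld/mulh i3,i4 dual
#3 head=5: xor/xor i5,i6 dual
#4 head=7: xor i7 RAW r1
#5 head=8: blt i8 tail

ISSUED = 7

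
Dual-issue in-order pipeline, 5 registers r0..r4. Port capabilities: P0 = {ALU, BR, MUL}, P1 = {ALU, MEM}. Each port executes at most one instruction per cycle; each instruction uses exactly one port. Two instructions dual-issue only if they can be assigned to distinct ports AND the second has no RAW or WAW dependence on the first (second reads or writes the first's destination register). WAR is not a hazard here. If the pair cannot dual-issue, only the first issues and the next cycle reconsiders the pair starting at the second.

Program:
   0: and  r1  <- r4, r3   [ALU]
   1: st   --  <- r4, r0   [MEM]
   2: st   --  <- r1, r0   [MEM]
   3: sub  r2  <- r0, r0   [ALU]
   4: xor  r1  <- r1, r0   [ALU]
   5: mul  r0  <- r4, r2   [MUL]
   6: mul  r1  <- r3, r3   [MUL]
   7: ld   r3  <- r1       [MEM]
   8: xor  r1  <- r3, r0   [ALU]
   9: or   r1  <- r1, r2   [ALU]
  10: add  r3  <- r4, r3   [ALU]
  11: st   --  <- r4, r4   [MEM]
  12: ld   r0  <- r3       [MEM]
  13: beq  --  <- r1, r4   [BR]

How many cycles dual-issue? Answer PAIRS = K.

#0 head=0: and/st i0/i1 2-wide
#1 head=2: st/sub i2/i3 2-wide
#2 head=4: xor/mul i4/i5 2-wide
#3 head=6: mul i6 RAW r1
#4 head=7: ld i7 RAW r3
#5 head=8: xor i8 RAW+WAW r1
#6 head=9: or/add i9/i10 2-wide
#7 head=11: st i11 no-port MEM/MEM
#8 head=12: ld/beq i12/i13 2-wide

PAIRS = 5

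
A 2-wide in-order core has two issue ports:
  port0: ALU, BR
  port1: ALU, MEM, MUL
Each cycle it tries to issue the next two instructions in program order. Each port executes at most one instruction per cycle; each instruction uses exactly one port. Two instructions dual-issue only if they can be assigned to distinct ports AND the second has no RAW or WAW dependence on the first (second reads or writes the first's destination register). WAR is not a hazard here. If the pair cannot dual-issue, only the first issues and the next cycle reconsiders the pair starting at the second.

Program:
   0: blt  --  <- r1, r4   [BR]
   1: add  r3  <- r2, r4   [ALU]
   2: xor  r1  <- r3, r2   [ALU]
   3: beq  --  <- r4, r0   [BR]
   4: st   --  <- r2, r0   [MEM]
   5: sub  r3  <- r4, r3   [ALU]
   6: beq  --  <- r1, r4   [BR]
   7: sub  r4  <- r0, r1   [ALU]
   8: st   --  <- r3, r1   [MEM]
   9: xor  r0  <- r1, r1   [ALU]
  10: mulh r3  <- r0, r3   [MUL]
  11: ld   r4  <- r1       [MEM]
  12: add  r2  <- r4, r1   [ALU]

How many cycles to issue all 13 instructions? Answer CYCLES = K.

t=0 i0+i1:blt.BR/add.ALU ; pair
t=1 i2+i3:xor.ALU/beq.BR ; pair
t=2 i4+i5:st.MEM/sub.ALU ; pair
t=3 i6+i7:beq.BR/sub.ALU ; pair
t=4 i8+i9:st.MEM/xor.ALU ; pair
t=5 i10:mulh.MUL ; no-port MUL/MEM
t=6 i11:ld.MEM ; RAW r4
t=7 i12:add.ALU ; tail

CYCLES = 8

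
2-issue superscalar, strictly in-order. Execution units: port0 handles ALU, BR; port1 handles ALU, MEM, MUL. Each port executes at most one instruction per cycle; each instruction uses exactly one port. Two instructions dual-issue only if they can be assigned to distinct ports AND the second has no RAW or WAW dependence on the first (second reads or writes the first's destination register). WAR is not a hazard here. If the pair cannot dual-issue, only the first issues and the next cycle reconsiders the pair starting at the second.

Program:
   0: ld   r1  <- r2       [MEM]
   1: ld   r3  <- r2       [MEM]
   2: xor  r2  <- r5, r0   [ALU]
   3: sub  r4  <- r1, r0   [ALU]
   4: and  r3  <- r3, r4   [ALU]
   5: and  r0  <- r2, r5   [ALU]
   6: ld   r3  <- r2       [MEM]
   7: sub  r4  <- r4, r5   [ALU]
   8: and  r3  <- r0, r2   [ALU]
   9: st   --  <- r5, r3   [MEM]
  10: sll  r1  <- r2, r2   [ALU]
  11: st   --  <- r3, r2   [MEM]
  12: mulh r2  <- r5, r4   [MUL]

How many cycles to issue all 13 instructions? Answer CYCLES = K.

  cy0 -> i0 (ld) no-port MEM/MEM
  cy1 -> i1&i2 (ld xor) dual
  cy2 -> i3 (sub) RAW r4
  cy3 -> i4&i5 (and and) dual
  cy4 -> i6&i7 (ld sub) dual
  cy5 -> i8 (and) RAW r3
  cy6 -> i9&i10 (st sll) dual
  cy7 -> i11 (st) no-port MEM/MUL
  cy8 -> i12 (mulh) tail

CYCLES = 9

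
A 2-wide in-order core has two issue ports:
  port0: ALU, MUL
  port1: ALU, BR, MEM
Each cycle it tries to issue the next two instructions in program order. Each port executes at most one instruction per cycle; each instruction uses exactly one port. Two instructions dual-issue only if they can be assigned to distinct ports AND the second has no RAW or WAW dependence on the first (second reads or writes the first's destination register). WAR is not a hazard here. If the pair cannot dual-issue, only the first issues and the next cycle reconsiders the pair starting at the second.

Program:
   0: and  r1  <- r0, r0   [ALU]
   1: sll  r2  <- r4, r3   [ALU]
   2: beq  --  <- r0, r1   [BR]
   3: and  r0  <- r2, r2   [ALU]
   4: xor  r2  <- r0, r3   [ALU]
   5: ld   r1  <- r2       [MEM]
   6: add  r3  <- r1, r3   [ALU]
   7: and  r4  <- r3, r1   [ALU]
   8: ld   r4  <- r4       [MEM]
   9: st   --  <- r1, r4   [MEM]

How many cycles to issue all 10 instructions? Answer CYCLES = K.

CYCLES = 8

#0 head=0: and;sll i0,i1 2-wide
#1 head=2: beq;and i2,i3 2-wide
#2 head=4: xor i4 RAW r2
#3 head=5: ld i5 RAW r1
#4 head=6: add i6 RAW r3
#5 head=7: and i7 RAW+WAW r4
#6 head=8: ld i8 no-port MEM/MEM
#7 head=9: st i9 tail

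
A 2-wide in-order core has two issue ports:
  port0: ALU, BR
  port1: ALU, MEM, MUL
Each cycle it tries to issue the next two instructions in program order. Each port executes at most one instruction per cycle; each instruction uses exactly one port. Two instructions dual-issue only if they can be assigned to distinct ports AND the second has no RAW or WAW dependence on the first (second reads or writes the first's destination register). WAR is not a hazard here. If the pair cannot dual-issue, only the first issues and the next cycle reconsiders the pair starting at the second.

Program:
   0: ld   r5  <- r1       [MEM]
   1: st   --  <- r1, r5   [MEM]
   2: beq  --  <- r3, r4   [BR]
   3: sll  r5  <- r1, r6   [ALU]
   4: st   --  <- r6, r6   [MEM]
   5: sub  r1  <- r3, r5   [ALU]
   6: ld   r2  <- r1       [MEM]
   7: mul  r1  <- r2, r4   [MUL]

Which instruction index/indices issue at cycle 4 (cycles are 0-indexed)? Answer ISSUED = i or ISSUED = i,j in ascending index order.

ISSUED = 6

0. ld.MEM @i0  | no-port MEM/MEM
1. st.MEM beq.BR @i1/i2  | 2-wide
2. sll.ALU st.MEM @i3/i4  | 2-wide
3. sub.ALU @i5  | RAW r1
4. ld.MEM @i6  | no-port MEM/MUL
5. mul.MUL @i7  | tail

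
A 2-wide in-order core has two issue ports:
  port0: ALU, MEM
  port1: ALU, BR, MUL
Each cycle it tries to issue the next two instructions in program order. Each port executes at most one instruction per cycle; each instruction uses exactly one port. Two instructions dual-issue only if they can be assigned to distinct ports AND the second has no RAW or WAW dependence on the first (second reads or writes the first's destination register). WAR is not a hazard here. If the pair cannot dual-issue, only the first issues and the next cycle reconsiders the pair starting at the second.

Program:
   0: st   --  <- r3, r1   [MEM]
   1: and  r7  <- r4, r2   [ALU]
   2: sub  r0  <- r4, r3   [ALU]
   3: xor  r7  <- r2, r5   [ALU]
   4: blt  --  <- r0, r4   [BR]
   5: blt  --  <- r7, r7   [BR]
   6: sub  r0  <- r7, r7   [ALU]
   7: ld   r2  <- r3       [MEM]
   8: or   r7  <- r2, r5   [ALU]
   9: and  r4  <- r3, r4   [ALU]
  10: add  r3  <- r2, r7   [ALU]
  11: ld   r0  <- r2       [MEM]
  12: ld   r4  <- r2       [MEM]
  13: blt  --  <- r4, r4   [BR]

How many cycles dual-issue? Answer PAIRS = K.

PAIRS = 5

  cy0 -> i0,i1 (st;and) 2-wide
  cy1 -> i2,i3 (sub;xor) 2-wide
  cy2 -> i4 (blt) no-port BR/BR
  cy3 -> i5,i6 (blt;sub) 2-wide
  cy4 -> i7 (ld) RAW r2
  cy5 -> i8,i9 (or;and) 2-wide
  cy6 -> i10,i11 (add;ld) 2-wide
  cy7 -> i12 (ld) RAW r4
  cy8 -> i13 (blt) tail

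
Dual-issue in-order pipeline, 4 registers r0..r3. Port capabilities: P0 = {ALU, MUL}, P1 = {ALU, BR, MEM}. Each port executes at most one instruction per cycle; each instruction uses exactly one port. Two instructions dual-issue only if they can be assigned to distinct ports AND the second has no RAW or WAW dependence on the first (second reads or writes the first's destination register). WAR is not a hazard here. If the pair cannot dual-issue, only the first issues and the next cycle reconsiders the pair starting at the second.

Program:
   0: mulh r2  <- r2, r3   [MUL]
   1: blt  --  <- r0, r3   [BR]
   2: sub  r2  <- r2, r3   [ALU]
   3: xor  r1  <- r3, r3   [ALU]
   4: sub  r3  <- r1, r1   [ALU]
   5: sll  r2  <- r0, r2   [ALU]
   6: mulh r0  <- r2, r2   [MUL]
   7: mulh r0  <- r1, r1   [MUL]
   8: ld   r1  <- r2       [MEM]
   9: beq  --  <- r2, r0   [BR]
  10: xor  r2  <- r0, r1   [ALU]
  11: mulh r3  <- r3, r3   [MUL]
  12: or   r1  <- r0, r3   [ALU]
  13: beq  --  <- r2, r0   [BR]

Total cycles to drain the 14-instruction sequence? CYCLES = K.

CYCLES = 8

t=0 i0+i1:mulh.MUL;blt.BR ; pair
t=1 i2+i3:sub.ALU;xor.ALU ; pair
t=2 i4+i5:sub.ALU;sll.ALU ; pair
t=3 i6:mulh.MUL ; no-port MUL/MUL
t=4 i7+i8:mulh.MUL;ld.MEM ; pair
t=5 i9+i10:beq.BR;xor.ALU ; pair
t=6 i11:mulh.MUL ; RAW r3
t=7 i12+i13:or.ALU;beq.BR ; pair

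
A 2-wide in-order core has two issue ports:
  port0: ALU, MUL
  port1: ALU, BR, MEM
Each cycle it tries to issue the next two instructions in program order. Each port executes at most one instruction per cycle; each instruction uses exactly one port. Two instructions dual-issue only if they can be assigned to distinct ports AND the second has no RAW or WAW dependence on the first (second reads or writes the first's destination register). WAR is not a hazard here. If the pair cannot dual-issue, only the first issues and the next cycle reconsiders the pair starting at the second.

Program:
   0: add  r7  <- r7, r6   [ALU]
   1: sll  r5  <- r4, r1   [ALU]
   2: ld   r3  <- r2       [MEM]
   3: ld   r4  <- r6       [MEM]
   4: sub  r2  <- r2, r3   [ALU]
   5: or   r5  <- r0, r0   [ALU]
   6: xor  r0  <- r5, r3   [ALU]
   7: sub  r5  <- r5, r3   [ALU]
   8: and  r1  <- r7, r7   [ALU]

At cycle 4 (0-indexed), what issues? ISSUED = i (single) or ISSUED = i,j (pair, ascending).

0. add sll @i0,i1  | dual
1. ld @i2  | no-port MEM/MEM
2. ld sub @i3,i4  | dual
3. or @i5  | RAW r5
4. xor sub @i6,i7  | dual
5. and @i8  | tail

ISSUED = 6,7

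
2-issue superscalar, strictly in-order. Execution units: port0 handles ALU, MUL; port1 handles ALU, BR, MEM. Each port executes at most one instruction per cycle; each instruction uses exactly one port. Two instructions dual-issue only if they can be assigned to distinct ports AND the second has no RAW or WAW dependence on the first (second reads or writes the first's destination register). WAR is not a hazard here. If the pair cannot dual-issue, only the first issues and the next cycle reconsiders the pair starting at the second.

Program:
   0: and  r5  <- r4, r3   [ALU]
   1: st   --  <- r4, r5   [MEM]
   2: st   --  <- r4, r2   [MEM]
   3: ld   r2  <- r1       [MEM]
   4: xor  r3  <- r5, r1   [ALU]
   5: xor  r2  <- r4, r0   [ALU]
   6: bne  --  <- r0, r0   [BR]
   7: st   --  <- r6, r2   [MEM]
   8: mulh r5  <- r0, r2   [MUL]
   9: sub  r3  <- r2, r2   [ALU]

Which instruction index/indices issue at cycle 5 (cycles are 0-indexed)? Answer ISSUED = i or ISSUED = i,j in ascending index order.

t=0 i0:and ; RAW r5
t=1 i1:st ; no-port MEM/MEM
t=2 i2:st ; no-port MEM/MEM
t=3 i3,i4:ld xor ; 2-wide
t=4 i5,i6:xor bne ; 2-wide
t=5 i7,i8:st mulh ; 2-wide
t=6 i9:sub ; tail

ISSUED = 7,8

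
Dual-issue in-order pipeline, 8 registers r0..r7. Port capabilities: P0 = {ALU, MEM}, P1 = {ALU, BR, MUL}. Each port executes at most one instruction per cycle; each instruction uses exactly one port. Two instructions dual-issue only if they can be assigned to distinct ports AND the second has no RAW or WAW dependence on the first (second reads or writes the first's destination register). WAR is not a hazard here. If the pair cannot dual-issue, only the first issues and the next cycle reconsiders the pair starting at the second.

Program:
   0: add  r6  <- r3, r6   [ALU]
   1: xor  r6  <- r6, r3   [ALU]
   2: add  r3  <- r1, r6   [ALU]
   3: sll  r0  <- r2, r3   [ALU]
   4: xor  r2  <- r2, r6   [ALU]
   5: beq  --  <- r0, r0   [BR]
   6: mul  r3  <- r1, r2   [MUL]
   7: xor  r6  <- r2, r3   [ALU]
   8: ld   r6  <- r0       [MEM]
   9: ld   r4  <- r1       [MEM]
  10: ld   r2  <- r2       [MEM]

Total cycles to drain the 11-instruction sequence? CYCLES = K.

CYCLES = 10

t=0 i0:add ; RAW+WAW r6
t=1 i1:xor ; RAW r6
t=2 i2:add ; RAW r3
t=3 i3/i4:sll/xor ; 2-wide
t=4 i5:beq ; no-port BR/MUL
t=5 i6:mul ; RAW r3
t=6 i7:xor ; WAW r6
t=7 i8:ld ; no-port MEM/MEM
t=8 i9:ld ; no-port MEM/MEM
t=9 i10:ld ; tail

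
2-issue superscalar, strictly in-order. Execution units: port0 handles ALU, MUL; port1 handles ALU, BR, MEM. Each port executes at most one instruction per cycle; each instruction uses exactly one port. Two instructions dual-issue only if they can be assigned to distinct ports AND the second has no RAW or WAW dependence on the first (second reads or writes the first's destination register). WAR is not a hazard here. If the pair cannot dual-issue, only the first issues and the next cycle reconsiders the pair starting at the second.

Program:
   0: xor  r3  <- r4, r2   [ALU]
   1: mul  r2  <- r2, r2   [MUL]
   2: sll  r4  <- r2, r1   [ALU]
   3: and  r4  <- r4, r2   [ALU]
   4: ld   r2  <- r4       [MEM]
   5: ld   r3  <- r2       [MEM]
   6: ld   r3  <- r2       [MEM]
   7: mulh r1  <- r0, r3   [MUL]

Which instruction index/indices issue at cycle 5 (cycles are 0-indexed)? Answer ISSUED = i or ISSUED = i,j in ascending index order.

ISSUED = 6

#0 head=0: xor.ALU;mul.MUL i0/i1 dual
#1 head=2: sll.ALU i2 RAW+WAW r4
#2 head=3: and.ALU i3 RAW r4
#3 head=4: ld.MEM i4 no-port MEM/MEM
#4 head=5: ld.MEM i5 no-port MEM/MEM
#5 head=6: ld.MEM i6 RAW r3
#6 head=7: mulh.MUL i7 tail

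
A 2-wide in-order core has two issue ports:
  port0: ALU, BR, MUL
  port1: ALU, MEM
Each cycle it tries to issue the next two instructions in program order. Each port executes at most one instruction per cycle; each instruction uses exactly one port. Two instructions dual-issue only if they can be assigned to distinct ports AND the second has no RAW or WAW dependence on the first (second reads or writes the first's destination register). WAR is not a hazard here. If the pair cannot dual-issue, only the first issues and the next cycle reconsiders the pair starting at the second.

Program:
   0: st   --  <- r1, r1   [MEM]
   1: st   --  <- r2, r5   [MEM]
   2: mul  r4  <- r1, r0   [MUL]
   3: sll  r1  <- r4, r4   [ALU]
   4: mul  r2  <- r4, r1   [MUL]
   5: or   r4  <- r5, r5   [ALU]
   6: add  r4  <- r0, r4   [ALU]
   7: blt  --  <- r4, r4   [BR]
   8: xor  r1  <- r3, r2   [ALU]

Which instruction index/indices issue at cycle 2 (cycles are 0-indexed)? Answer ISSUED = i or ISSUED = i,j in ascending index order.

ISSUED = 3

#0 head=0: st.MEM i0 no-port MEM/MEM
#1 head=1: st.MEM mul.MUL i1&i2 2-wide
#2 head=3: sll.ALU i3 RAW r1
#3 head=4: mul.MUL or.ALU i4&i5 2-wide
#4 head=6: add.ALU i6 RAW r4
#5 head=7: blt.BR xor.ALU i7&i8 2-wide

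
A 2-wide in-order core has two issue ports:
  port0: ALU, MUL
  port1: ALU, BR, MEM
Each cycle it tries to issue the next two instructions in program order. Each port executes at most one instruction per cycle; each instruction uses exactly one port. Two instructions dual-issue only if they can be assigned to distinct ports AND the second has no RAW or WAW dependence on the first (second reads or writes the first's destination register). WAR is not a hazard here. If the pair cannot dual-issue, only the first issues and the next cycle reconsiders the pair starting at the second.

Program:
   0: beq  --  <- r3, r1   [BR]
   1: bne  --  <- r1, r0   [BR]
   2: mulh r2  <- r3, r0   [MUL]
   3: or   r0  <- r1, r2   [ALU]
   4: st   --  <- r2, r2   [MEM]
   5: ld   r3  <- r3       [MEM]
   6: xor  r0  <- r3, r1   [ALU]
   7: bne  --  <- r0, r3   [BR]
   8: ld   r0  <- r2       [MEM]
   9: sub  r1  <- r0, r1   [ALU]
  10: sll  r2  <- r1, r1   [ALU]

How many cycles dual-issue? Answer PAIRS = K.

  cy0 -> i0 (beq.BR) no-port BR/BR
  cy1 -> i1&i2 (bne.BR mulh.MUL) dual
  cy2 -> i3&i4 (or.ALU st.MEM) dual
  cy3 -> i5 (ld.MEM) RAW r3
  cy4 -> i6 (xor.ALU) RAW r0
  cy5 -> i7 (bne.BR) no-port BR/MEM
  cy6 -> i8 (ld.MEM) RAW r0
  cy7 -> i9 (sub.ALU) RAW r1
  cy8 -> i10 (sll.ALU) tail

PAIRS = 2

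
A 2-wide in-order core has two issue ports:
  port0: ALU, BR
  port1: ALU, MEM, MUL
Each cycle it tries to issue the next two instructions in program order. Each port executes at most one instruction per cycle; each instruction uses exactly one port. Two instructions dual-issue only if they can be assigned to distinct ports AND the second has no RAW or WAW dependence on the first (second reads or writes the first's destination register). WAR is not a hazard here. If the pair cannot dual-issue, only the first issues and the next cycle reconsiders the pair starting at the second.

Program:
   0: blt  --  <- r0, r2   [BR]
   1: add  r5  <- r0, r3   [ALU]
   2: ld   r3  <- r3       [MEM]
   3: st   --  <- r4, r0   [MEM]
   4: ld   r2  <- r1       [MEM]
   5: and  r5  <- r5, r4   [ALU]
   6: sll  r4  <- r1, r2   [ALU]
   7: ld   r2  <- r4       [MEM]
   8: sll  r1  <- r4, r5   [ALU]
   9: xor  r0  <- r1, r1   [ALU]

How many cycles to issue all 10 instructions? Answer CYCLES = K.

0. blt+add @i0+i1  | dual
1. ld @i2  | no-port MEM/MEM
2. st @i3  | no-port MEM/MEM
3. ld+and @i4+i5  | dual
4. sll @i6  | RAW r4
5. ld+sll @i7+i8  | dual
6. xor @i9  | tail

CYCLES = 7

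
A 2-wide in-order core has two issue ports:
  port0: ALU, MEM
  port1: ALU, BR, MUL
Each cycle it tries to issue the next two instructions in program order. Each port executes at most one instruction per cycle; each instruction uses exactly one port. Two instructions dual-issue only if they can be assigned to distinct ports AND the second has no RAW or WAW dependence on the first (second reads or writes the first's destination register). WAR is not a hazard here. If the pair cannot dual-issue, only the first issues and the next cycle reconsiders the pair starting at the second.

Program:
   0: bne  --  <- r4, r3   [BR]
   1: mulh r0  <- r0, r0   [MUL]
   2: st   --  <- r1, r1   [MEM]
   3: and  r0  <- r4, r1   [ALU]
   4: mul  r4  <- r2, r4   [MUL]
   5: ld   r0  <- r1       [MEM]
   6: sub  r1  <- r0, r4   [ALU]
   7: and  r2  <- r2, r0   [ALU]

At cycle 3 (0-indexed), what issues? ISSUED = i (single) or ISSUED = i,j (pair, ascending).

ISSUED = 5

t=0 i0:bne.BR ; no-port BR/MUL
t=1 i1&i2:mulh.MUL/st.MEM ; pair
t=2 i3&i4:and.ALU/mul.MUL ; pair
t=3 i5:ld.MEM ; RAW r0
t=4 i6&i7:sub.ALU/and.ALU ; pair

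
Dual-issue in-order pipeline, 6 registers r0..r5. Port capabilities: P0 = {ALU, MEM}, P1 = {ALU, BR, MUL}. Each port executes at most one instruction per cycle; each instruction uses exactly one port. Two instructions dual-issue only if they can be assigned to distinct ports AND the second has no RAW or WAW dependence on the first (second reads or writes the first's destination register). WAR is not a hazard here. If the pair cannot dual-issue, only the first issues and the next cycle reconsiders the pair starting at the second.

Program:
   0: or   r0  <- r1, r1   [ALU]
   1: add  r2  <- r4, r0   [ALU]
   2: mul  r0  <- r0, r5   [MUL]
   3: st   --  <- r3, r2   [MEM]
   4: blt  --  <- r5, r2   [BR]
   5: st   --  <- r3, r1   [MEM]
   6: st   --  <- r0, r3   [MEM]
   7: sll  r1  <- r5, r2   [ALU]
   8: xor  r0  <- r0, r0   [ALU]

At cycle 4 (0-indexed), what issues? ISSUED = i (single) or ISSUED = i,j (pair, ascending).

0. or.ALU @i0  | RAW r0
1. add.ALU+mul.MUL @i1,i2  | 2-wide
2. st.MEM+blt.BR @i3,i4  | 2-wide
3. st.MEM @i5  | no-port MEM/MEM
4. st.MEM+sll.ALU @i6,i7  | 2-wide
5. xor.ALU @i8  | tail

ISSUED = 6,7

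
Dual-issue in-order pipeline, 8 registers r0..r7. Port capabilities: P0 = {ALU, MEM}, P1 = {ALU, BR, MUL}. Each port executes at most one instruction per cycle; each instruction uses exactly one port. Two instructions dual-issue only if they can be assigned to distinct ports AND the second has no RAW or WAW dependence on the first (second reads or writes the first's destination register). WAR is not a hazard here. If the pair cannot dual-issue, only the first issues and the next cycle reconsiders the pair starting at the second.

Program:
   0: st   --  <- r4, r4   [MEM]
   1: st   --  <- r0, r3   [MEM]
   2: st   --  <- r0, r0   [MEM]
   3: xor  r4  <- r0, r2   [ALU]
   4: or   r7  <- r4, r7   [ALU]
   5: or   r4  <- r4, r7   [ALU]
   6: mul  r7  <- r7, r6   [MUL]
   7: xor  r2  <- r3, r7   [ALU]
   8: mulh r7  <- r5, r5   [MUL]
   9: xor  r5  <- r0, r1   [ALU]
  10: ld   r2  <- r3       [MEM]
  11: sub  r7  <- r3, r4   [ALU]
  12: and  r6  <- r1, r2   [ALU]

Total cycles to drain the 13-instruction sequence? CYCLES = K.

CYCLES = 8

c0: i0 st  no-port MEM/MEM
c1: i1 st  no-port MEM/MEM
c2: i2,i3 st xor  pair
c3: i4 or  RAW r7
c4: i5,i6 or mul  pair
c5: i7,i8 xor mulh  pair
c6: i9,i10 xor ld  pair
c7: i11,i12 sub and  pair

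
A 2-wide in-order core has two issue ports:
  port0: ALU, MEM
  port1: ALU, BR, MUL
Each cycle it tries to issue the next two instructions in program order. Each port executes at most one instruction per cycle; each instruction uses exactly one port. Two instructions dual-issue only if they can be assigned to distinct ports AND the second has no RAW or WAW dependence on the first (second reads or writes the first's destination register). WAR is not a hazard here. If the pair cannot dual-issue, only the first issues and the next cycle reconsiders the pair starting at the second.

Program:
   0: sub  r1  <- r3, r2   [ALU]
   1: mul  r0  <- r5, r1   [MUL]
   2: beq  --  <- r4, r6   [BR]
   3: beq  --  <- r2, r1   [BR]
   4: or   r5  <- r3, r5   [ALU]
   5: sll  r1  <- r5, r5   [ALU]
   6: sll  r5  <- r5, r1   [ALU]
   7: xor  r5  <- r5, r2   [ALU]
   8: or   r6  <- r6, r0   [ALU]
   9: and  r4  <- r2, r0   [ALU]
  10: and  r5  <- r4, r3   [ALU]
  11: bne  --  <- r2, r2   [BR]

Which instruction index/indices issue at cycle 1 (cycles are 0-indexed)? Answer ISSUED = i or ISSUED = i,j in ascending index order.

[0] i0  sub  -- RAW r1
[1] i1  mul  -- no-port MUL/BR
[2] i2  beq  -- no-port BR/BR
[3] i3+i4  beq or  -- 2-wide
[4] i5  sll  -- RAW r1
[5] i6  sll  -- RAW+WAW r5
[6] i7+i8  xor or  -- 2-wide
[7] i9  and  -- RAW r4
[8] i10+i11  and bne  -- 2-wide

ISSUED = 1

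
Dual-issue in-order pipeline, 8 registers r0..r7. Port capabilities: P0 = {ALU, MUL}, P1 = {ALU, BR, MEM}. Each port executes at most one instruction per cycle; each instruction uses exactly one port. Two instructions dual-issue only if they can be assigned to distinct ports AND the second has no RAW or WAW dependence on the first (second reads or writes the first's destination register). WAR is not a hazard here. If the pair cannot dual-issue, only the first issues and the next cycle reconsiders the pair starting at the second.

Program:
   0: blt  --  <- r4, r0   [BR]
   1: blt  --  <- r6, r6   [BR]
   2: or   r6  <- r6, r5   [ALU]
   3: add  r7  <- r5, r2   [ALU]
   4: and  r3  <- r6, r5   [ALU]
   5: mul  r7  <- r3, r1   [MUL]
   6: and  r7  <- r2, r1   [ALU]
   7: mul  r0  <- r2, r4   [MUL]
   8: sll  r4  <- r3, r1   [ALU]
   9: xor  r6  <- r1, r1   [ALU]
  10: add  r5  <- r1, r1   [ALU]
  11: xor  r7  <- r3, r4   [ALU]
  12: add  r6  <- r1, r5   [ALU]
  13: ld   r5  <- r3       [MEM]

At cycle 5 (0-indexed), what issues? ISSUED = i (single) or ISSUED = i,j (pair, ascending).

ISSUED = 8,9

c0: i0 blt  no-port BR/BR
c1: i1&i2 blt or  dual
c2: i3&i4 add and  dual
c3: i5 mul  WAW r7
c4: i6&i7 and mul  dual
c5: i8&i9 sll xor  dual
c6: i10&i11 add xor  dual
c7: i12&i13 add ld  dual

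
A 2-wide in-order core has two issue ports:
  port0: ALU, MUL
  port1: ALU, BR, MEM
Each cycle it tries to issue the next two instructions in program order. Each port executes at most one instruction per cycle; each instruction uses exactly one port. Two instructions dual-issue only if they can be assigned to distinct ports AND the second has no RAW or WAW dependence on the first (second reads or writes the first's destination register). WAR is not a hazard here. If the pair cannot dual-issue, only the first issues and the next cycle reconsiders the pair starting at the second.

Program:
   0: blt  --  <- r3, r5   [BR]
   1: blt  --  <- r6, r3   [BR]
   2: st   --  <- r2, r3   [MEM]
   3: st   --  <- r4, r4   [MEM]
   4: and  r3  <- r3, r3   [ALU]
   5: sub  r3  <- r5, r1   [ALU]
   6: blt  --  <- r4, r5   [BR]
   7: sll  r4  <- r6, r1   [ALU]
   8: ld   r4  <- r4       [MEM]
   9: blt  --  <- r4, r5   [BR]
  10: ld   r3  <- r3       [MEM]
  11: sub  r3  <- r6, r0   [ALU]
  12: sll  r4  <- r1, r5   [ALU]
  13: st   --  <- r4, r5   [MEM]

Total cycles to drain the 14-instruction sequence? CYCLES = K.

[0] i0  blt.BR  -- no-port BR/BR
[1] i1  blt.BR  -- no-port BR/MEM
[2] i2  st.MEM  -- no-port MEM/MEM
[3] i3&i4  st.MEM+and.ALU  -- pair
[4] i5&i6  sub.ALU+blt.BR  -- pair
[5] i7  sll.ALU  -- RAW+WAW r4
[6] i8  ld.MEM  -- no-port MEM/BR
[7] i9  blt.BR  -- no-port BR/MEM
[8] i10  ld.MEM  -- WAW r3
[9] i11&i12  sub.ALU+sll.ALU  -- pair
[10] i13  st.MEM  -- tail

CYCLES = 11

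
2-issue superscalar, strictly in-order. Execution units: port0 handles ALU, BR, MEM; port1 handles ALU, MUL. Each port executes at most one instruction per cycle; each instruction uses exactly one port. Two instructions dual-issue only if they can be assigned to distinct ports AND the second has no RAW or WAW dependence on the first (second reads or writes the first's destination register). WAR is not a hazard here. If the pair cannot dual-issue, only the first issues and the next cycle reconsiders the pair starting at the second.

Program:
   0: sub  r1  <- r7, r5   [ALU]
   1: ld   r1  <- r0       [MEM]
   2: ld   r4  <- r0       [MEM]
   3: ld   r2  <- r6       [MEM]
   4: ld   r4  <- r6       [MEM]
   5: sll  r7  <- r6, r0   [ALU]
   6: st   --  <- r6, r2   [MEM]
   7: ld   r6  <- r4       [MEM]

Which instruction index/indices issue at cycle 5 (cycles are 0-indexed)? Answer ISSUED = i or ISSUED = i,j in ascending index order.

[0] i0  sub.ALU  -- WAW r1
[1] i1  ld.MEM  -- no-port MEM/MEM
[2] i2  ld.MEM  -- no-port MEM/MEM
[3] i3  ld.MEM  -- no-port MEM/MEM
[4] i4&i5  ld.MEM+sll.ALU  -- dual
[5] i6  st.MEM  -- no-port MEM/MEM
[6] i7  ld.MEM  -- tail

ISSUED = 6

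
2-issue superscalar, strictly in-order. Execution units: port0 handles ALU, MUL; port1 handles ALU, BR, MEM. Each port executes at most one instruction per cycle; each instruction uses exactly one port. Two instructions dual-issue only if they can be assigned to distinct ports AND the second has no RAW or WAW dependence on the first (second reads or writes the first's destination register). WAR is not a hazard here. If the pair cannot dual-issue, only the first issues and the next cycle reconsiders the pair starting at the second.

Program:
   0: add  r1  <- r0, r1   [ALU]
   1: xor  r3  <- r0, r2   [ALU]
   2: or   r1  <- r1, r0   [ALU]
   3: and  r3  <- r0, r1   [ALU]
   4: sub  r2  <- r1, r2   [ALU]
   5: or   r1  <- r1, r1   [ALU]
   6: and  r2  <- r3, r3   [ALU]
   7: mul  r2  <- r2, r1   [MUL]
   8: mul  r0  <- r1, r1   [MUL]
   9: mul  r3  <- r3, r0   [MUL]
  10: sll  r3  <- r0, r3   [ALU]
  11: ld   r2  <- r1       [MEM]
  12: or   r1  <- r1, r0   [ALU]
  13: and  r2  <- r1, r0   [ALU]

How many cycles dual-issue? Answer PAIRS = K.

[0] i0,i1  add+xor  -- 2-wide
[1] i2  or  -- RAW r1
[2] i3,i4  and+sub  -- 2-wide
[3] i5,i6  or+and  -- 2-wide
[4] i7  mul  -- no-port MUL/MUL
[5] i8  mul  -- no-port MUL/MUL
[6] i9  mul  -- RAW+WAW r3
[7] i10,i11  sll+ld  -- 2-wide
[8] i12  or  -- RAW r1
[9] i13  and  -- tail

PAIRS = 4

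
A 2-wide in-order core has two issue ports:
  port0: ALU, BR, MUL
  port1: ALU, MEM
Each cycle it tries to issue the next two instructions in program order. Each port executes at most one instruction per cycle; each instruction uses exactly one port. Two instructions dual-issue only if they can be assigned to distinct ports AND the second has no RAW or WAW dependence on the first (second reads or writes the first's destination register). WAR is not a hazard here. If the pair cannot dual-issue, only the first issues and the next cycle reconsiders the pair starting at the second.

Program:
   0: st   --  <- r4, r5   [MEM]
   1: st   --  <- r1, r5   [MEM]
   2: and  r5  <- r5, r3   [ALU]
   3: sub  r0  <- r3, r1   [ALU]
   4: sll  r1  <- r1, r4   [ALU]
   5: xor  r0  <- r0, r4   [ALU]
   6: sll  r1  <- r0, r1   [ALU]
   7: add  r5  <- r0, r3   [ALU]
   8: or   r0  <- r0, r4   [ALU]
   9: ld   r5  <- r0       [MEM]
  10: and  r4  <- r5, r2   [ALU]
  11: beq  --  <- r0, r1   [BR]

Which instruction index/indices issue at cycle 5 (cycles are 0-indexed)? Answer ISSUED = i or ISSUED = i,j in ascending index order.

ISSUED = 8

t=0 i0:st ; no-port MEM/MEM
t=1 i1/i2:st/and ; pair
t=2 i3/i4:sub/sll ; pair
t=3 i5:xor ; RAW r0
t=4 i6/i7:sll/add ; pair
t=5 i8:or ; RAW r0
t=6 i9:ld ; RAW r5
t=7 i10/i11:and/beq ; pair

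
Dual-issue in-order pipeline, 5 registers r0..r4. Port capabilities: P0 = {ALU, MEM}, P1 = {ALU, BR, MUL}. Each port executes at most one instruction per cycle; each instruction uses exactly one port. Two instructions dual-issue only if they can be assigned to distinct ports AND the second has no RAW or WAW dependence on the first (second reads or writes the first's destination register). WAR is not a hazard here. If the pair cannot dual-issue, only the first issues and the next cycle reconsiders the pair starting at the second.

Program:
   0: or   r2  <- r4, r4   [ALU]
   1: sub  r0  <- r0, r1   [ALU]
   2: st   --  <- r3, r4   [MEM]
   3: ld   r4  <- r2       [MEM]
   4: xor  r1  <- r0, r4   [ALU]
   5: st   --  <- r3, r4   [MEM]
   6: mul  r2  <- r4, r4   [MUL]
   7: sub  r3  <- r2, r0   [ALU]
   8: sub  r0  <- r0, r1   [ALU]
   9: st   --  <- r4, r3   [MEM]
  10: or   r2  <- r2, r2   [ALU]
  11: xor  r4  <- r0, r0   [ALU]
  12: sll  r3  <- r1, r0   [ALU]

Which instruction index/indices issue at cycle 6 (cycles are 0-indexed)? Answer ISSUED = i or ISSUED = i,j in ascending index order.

t=0 i0/i1:or;sub ; 2-wide
t=1 i2:st ; no-port MEM/MEM
t=2 i3:ld ; RAW r4
t=3 i4/i5:xor;st ; 2-wide
t=4 i6:mul ; RAW r2
t=5 i7/i8:sub;sub ; 2-wide
t=6 i9/i10:st;or ; 2-wide
t=7 i11/i12:xor;sll ; 2-wide

ISSUED = 9,10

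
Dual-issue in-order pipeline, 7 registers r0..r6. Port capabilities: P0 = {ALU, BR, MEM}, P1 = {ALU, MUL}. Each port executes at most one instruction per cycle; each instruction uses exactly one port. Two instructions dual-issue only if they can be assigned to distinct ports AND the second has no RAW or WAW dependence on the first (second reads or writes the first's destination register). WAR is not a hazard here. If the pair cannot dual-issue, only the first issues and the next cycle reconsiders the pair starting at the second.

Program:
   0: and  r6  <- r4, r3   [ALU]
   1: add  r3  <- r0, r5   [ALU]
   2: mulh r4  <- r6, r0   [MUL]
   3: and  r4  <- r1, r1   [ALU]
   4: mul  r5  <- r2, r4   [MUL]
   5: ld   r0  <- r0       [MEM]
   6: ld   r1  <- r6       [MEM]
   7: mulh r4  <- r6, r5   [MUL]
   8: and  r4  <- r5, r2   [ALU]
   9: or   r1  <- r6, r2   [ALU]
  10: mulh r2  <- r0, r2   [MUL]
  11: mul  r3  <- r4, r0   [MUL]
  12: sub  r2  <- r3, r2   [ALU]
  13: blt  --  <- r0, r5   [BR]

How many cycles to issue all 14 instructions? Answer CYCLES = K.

CYCLES = 9

#0 head=0: and add i0+i1 dual
#1 head=2: mulh i2 WAW r4
#2 head=3: and i3 RAW r4
#3 head=4: mul ld i4+i5 dual
#4 head=6: ld mulh i6+i7 dual
#5 head=8: and or i8+i9 dual
#6 head=10: mulh i10 no-port MUL/MUL
#7 head=11: mul i11 RAW r3
#8 head=12: sub blt i12+i13 dual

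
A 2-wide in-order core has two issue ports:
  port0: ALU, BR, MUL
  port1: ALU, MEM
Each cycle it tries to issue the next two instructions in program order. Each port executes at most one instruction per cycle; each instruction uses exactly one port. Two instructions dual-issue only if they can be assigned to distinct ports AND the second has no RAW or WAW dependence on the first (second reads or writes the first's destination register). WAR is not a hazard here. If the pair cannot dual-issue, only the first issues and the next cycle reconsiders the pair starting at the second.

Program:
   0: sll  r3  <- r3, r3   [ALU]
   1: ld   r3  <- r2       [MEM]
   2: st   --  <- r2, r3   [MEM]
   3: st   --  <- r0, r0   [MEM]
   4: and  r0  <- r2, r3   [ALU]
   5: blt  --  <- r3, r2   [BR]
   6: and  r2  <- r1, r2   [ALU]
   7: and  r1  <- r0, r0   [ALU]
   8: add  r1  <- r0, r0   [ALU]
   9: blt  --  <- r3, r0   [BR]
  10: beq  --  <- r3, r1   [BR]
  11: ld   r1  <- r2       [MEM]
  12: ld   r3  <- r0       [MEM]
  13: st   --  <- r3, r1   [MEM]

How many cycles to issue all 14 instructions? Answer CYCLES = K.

CYCLES = 10

c0: i0 sll.ALU  WAW r3
c1: i1 ld.MEM  no-port MEM/MEM
c2: i2 st.MEM  no-port MEM/MEM
c3: i3&i4 st.MEM/and.ALU  2-wide
c4: i5&i6 blt.BR/and.ALU  2-wide
c5: i7 and.ALU  WAW r1
c6: i8&i9 add.ALU/blt.BR  2-wide
c7: i10&i11 beq.BR/ld.MEM  2-wide
c8: i12 ld.MEM  no-port MEM/MEM
c9: i13 st.MEM  tail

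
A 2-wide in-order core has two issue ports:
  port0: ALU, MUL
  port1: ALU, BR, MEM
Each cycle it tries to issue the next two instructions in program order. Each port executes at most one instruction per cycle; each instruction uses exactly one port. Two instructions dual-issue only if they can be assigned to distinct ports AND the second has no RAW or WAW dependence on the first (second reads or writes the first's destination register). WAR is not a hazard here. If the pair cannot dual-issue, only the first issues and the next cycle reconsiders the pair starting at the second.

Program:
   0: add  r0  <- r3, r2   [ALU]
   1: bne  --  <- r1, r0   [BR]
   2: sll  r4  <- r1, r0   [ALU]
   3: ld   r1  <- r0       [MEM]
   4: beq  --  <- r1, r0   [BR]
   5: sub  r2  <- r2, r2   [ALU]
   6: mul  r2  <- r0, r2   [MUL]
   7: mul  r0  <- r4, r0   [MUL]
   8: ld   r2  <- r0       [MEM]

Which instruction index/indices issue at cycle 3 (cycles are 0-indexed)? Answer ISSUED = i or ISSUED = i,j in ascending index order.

#0 head=0: add i0 RAW r0
#1 head=1: bne sll i1+i2 dual
#2 head=3: ld i3 no-port MEM/BR
#3 head=4: beq sub i4+i5 dual
#4 head=6: mul i6 no-port MUL/MUL
#5 head=7: mul i7 RAW r0
#6 head=8: ld i8 tail

ISSUED = 4,5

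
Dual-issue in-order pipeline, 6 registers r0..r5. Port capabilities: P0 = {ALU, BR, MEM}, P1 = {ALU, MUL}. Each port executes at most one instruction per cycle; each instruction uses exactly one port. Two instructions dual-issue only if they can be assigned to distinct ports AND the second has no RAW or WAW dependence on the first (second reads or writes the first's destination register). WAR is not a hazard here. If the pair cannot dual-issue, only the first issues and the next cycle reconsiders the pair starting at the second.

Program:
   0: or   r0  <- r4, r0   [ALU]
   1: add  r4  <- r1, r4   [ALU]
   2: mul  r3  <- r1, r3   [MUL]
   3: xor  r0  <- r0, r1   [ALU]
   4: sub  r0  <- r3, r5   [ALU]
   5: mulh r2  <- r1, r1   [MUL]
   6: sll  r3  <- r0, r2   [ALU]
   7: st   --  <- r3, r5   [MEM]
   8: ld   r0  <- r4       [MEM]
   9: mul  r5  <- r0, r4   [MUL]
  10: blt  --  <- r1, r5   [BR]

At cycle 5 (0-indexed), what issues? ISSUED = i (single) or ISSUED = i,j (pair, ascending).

ISSUED = 8

[0] i0+i1  or.ALU+add.ALU  -- pair
[1] i2+i3  mul.MUL+xor.ALU  -- pair
[2] i4+i5  sub.ALU+mulh.MUL  -- pair
[3] i6  sll.ALU  -- RAW r3
[4] i7  st.MEM  -- no-port MEM/MEM
[5] i8  ld.MEM  -- RAW r0
[6] i9  mul.MUL  -- RAW r5
[7] i10  blt.BR  -- tail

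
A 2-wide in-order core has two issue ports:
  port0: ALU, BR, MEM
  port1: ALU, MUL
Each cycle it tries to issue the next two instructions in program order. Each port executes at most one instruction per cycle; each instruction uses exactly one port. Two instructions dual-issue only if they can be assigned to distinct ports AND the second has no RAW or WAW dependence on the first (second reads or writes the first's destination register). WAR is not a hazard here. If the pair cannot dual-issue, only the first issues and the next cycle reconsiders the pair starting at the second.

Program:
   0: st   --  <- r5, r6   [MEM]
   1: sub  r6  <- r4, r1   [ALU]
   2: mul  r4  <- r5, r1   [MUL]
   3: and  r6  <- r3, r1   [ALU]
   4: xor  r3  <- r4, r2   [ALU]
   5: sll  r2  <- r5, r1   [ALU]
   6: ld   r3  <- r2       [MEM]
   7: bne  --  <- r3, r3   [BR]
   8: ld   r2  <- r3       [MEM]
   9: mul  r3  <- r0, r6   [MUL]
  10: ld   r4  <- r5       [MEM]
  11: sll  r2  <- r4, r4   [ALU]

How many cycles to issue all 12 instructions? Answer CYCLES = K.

t=0 i0,i1:st.MEM sub.ALU ; pair
t=1 i2,i3:mul.MUL and.ALU ; pair
t=2 i4,i5:xor.ALU sll.ALU ; pair
t=3 i6:ld.MEM ; no-port MEM/BR
t=4 i7:bne.BR ; no-port BR/MEM
t=5 i8,i9:ld.MEM mul.MUL ; pair
t=6 i10:ld.MEM ; RAW r4
t=7 i11:sll.ALU ; tail

CYCLES = 8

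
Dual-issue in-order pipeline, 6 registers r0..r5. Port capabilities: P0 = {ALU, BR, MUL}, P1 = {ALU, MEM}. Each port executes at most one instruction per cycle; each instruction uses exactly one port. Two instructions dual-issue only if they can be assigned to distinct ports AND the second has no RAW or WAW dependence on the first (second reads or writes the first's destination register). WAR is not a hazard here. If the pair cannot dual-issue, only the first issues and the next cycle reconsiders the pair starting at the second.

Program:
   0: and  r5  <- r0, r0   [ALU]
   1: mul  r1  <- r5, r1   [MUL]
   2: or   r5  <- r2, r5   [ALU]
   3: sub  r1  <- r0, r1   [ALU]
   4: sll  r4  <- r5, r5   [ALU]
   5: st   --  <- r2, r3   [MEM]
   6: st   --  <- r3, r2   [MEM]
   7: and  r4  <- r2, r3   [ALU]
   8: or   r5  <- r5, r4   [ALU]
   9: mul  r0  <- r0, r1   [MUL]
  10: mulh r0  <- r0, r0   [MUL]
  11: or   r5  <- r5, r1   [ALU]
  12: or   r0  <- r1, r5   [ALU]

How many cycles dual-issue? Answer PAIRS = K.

0. and.ALU @i0  | RAW r5
1. mul.MUL or.ALU @i1,i2  | pair
2. sub.ALU sll.ALU @i3,i4  | pair
3. st.MEM @i5  | no-port MEM/MEM
4. st.MEM and.ALU @i6,i7  | pair
5. or.ALU mul.MUL @i8,i9  | pair
6. mulh.MUL or.ALU @i10,i11  | pair
7. or.ALU @i12  | tail

PAIRS = 5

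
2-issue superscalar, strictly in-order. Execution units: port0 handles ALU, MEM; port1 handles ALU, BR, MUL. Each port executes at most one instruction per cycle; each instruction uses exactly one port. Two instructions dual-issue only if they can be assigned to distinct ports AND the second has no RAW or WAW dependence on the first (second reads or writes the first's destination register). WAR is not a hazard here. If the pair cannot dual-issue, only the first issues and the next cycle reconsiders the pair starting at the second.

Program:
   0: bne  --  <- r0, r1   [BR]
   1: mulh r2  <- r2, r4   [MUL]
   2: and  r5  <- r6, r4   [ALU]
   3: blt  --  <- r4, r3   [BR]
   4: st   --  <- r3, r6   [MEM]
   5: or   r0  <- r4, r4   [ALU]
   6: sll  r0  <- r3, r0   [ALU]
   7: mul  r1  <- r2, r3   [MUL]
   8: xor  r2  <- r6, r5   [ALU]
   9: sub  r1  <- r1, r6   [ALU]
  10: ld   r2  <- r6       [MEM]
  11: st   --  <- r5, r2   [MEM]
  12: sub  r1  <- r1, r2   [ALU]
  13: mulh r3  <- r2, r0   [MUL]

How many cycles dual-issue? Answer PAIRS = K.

[0] i0  bne  -- no-port BR/MUL
[1] i1/i2  mulh/and  -- 2-wide
[2] i3/i4  blt/st  -- 2-wide
[3] i5  or  -- RAW+WAW r0
[4] i6/i7  sll/mul  -- 2-wide
[5] i8/i9  xor/sub  -- 2-wide
[6] i10  ld  -- no-port MEM/MEM
[7] i11/i12  st/sub  -- 2-wide
[8] i13  mulh  -- tail

PAIRS = 5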